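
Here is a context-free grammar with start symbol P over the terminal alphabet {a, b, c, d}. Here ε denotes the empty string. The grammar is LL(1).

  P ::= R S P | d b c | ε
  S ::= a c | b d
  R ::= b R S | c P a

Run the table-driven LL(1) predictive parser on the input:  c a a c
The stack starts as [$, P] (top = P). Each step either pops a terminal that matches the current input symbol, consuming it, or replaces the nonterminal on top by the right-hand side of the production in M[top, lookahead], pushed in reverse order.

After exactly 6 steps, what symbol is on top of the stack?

     Stack        Input      Action
  1  $ P          c a a c $  expand P ::= R S P
  2  $ P S R      c a a c $  expand R ::= c P a
  3  $ P S a P c  c a a c $  match c
  4  $ P S a P    a a c $    expand P ::= ε
  5  $ P S a      a a c $    match a
  6  $ P S        a c $      expand S ::= a c
Stack after step 6: $ P c a (top = a).

a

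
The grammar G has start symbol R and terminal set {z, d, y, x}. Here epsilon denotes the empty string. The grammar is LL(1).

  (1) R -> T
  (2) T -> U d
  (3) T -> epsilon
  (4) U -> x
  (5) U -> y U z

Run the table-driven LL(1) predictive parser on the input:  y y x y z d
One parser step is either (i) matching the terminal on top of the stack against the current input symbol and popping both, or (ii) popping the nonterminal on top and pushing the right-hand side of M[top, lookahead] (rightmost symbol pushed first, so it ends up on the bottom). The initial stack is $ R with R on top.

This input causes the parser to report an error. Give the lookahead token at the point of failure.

     Stack        Input          Action
  1  $ R          y y x y z d $  expand R -> T
  2  $ T          y y x y z d $  expand T -> U d
  3  $ d U        y y x y z d $  expand U -> y U z
  4  $ d z U y    y y x y z d $  match y
  5  $ d z U      y x y z d $    expand U -> y U z
  6  $ d z z U y  y x y z d $    match y
  7  $ d z z U    x y z d $      expand U -> x
  8  $ d z z x    x y z d $      match x
  9  $ d z z      y z d $        error: top is terminal z but lookahead is y

y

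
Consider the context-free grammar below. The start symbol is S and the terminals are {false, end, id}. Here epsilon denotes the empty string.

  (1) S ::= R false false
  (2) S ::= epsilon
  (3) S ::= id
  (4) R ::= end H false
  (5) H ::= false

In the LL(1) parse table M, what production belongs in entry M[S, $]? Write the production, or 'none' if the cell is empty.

FIRST(R) = {end}
FIRST(H) = {false}
FIRST(S) = {epsilon, end, id}  (via R false false)
FOLLOW(S) includes $ since S is the start symbol.
FOLLOW(S): S appears on no right-hand side. Thus FOLLOW(S) = {$}.
For S ::= R false false: FIRST(R false false) = {end}, so it goes in M[S, t] for t ∈ {end}.
For S ::= epsilon: FIRST(epsilon) = {epsilon}, so it goes in M[S, t] for t ∈ {}; since epsilon ∈ FIRST, also for every t ∈ FOLLOW(S) = {$}.
For S ::= id: FIRST(id) = {id}, so it goes in M[S, t] for t ∈ {id}.

S ::= epsilon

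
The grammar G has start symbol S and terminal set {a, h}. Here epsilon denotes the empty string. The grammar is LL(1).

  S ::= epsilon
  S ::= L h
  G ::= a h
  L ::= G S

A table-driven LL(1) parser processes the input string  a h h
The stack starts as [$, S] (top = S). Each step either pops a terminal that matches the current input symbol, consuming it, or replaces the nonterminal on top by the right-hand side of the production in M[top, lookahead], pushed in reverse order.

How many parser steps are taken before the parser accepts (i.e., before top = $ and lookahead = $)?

     Stack      Input    Action
  1  $ S        a h h $  expand S ::= L h
  2  $ h L      a h h $  expand L ::= G S
  3  $ h S G    a h h $  expand G ::= a h
  4  $ h S h a  a h h $  match a
  5  $ h S h    h h $    match h
  6  $ h S      h $      expand S ::= epsilon
  7  $ h        h $      match h
Accept reached after 7 steps.

7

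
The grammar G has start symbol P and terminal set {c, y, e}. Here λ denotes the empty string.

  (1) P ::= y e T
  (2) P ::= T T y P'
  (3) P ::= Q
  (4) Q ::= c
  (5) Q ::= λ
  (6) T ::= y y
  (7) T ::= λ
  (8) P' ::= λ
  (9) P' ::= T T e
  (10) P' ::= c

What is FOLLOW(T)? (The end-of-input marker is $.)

{$, e, y}

FIRST(Q) = {λ, c}
FIRST(T) = {λ, y}
FIRST(P) = {λ, c, y}  (via T T y P', Q)
FIRST(P') = {λ, c, e, y}  (via T T e)
FOLLOW(P) includes $ since P is the start symbol.
FOLLOW(P): P appears on no right-hand side. Thus FOLLOW(P) = {$}.
FOLLOW(Q): in P::=Q, the suffix after Q is empty, so FOLLOW(Q) ⊇ FOLLOW(P) = {$}. Thus FOLLOW(Q) = {$}.
FOLLOW(T): in P::=y e T, the suffix after T is empty, so FOLLOW(T) ⊇ FOLLOW(P) = {$}; in P::=T T y P' (occurrence 1), T is followed by T y P' with FIRST {y}; in P::=T T y P' (occurrence 2), T is followed by y P' with FIRST {y}; in P'::=T T e (occurrence 1), T is followed by T e with FIRST {e, y}; in P'::=T T e (occurrence 2), T is followed by e with FIRST {e}. Thus FOLLOW(T) = {$, e, y}.
FOLLOW(P'): in P::=T T y P', the suffix after P' is empty, so FOLLOW(P') ⊇ FOLLOW(P) = {$}. Thus FOLLOW(P') = {$}.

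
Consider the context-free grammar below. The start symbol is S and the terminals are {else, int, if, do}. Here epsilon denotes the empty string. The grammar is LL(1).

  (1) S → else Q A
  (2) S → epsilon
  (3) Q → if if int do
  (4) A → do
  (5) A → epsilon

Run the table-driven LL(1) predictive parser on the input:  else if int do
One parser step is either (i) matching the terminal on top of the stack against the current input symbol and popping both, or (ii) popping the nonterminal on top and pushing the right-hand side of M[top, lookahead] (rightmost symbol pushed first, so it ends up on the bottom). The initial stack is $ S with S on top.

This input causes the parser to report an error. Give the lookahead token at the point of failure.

int

     Stack             Input             Action
  1  $ S               else if int do $  expand S → else Q A
  2  $ A Q else        else if int do $  match else
  3  $ A Q             if int do $       expand Q → if if int do
  4  $ A do int if if  if int do $       match if
  5  $ A do int if     int do $          error: top is terminal if but lookahead is int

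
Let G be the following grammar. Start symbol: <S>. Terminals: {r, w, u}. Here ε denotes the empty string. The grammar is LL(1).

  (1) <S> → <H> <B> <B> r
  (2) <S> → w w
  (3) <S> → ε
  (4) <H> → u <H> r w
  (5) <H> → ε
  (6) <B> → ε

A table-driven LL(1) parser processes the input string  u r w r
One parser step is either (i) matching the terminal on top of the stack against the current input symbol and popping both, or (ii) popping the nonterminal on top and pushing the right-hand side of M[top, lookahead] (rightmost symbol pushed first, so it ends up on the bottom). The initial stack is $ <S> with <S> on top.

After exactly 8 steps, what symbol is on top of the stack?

step 1: stack=$ <S>  input=u r w r $  — expand <S> → <H> <B> <B> r
step 2: stack=$ r <B> <B> <H>  input=u r w r $  — expand <H> → u <H> r w
step 3: stack=$ r <B> <B> w r <H> u  input=u r w r $  — match u
step 4: stack=$ r <B> <B> w r <H>  input=r w r $  — expand <H> → ε
step 5: stack=$ r <B> <B> w r  input=r w r $  — match r
step 6: stack=$ r <B> <B> w  input=w r $  — match w
step 7: stack=$ r <B> <B>  input=r $  — expand <B> → ε
step 8: stack=$ r <B>  input=r $  — expand <B> → ε
Stack after step 8: $ r (top = r).

r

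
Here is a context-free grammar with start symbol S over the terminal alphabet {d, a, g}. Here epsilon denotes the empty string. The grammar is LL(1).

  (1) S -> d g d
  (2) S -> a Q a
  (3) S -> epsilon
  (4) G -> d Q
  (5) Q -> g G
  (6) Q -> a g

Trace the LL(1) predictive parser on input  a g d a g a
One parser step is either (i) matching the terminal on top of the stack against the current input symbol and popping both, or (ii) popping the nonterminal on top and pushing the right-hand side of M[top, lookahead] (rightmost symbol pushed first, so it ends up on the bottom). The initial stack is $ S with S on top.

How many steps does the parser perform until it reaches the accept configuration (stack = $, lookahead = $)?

10

step 1: stack=$ S  input=a g d a g a $  — expand S -> a Q a
step 2: stack=$ a Q a  input=a g d a g a $  — match a
step 3: stack=$ a Q  input=g d a g a $  — expand Q -> g G
step 4: stack=$ a G g  input=g d a g a $  — match g
step 5: stack=$ a G  input=d a g a $  — expand G -> d Q
step 6: stack=$ a Q d  input=d a g a $  — match d
step 7: stack=$ a Q  input=a g a $  — expand Q -> a g
step 8: stack=$ a g a  input=a g a $  — match a
step 9: stack=$ a g  input=g a $  — match g
step 10: stack=$ a  input=a $  — match a
Accept reached after 10 steps.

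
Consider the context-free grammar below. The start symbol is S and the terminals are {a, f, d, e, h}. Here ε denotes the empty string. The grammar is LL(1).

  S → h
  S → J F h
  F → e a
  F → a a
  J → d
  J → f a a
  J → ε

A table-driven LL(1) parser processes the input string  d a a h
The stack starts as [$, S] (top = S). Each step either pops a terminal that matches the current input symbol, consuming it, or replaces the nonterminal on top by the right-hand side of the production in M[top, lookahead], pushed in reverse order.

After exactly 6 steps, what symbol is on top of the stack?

h

     Stack    Input      Action
  1  $ S      d a a h $  expand S → J F h
  2  $ h F J  d a a h $  expand J → d
  3  $ h F d  d a a h $  match d
  4  $ h F    a a h $    expand F → a a
  5  $ h a a  a a h $    match a
  6  $ h a    a h $      match a
Stack after step 6: $ h (top = h).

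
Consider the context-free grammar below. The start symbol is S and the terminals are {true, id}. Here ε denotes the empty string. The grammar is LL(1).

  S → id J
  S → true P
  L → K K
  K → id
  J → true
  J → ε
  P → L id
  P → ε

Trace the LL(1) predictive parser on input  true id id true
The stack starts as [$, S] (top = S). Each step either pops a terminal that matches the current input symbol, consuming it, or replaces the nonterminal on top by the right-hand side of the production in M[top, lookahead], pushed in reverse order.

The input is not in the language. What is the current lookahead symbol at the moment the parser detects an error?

     Stack      Input              Action
  1  $ S        true id id true $  expand S → true P
  2  $ P true   true id id true $  match true
  3  $ P        id id true $       expand P → L id
  4  $ id L     id id true $       expand L → K K
  5  $ id K K   id id true $       expand K → id
  6  $ id K id  id id true $       match id
  7  $ id K     id true $          expand K → id
  8  $ id id    id true $          match id
  9  $ id       true $             error: top is terminal id but lookahead is true

true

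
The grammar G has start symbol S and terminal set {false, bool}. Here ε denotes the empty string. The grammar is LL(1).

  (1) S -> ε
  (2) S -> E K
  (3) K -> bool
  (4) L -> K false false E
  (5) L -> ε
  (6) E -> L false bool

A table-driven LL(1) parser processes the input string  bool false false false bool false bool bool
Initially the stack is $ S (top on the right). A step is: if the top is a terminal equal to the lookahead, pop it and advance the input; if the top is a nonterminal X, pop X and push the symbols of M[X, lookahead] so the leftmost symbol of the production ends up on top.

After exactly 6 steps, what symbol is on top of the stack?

false

     Stack                              Input                                          Action
  1  $ S                                bool false false false bool false bool bool $  expand S -> E K
  2  $ K E                              bool false false false bool false bool bool $  expand E -> L false bool
  3  $ K bool false L                   bool false false false bool false bool bool $  expand L -> K false false E
  4  $ K bool false E false false K     bool false false false bool false bool bool $  expand K -> bool
  5  $ K bool false E false false bool  bool false false false bool false bool bool $  match bool
  6  $ K bool false E false false       false false false bool false bool bool $       match false
Stack after step 6: $ K bool false E false (top = false).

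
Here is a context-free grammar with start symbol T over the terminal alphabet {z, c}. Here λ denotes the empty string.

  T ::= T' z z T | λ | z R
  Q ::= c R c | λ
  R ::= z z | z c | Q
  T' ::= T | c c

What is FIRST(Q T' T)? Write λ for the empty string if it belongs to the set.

FIRST(Q) = {λ, c}
FIRST(R) = {λ, c, z}  (via Q)
FIRST(T) = {λ, c, z}  (via T' z z T)
FIRST(T') = {λ, c, z}  (via T)
FIRST(Q T' T): take FIRST of each symbol in turn, carrying on past any symbol whose FIRST contains λ; result {λ, c, z}.

{λ, c, z}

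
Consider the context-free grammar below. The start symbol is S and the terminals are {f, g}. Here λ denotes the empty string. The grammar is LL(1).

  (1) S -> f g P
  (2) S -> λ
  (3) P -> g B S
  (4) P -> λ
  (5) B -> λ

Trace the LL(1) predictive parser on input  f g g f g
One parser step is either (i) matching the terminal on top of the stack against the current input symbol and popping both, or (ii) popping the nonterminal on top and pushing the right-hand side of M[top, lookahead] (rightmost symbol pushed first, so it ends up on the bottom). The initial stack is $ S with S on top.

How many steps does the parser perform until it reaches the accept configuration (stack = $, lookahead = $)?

10

step 1: stack=$ S  input=f g g f g $  — expand S -> f g P
step 2: stack=$ P g f  input=f g g f g $  — match f
step 3: stack=$ P g  input=g g f g $  — match g
step 4: stack=$ P  input=g f g $  — expand P -> g B S
step 5: stack=$ S B g  input=g f g $  — match g
step 6: stack=$ S B  input=f g $  — expand B -> λ
step 7: stack=$ S  input=f g $  — expand S -> f g P
step 8: stack=$ P g f  input=f g $  — match f
step 9: stack=$ P g  input=g $  — match g
step 10: stack=$ P  input=$  — expand P -> λ
Accept reached after 10 steps.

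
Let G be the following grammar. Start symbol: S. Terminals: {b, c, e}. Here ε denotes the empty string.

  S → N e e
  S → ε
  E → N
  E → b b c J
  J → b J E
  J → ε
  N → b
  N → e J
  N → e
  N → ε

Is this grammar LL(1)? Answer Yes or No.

No

FIRST(S) = {ε, b, e}
FIRST(E) = {ε, b, e}
FIRST(J) = {ε, b}
FIRST(N) = {ε, b, e}
FOLLOW(S) = {$}
FOLLOW(E) = {b, e}
FOLLOW(J) = {b, e}
FOLLOW(N) = {b, e}
Cell M[E, b] receives both E → N and E → b b c J — the grammar is not LL(1).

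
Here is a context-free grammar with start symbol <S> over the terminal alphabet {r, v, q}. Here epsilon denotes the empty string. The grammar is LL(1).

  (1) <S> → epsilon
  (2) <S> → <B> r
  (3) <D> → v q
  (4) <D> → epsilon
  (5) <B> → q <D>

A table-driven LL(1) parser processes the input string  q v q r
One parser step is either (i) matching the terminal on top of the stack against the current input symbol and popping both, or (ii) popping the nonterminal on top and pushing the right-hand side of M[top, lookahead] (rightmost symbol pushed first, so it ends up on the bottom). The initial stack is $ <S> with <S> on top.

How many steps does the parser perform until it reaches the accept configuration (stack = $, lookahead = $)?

     Stack      Input      Action
  1  $ <S>      q v q r $  expand <S> → <B> r
  2  $ r <B>    q v q r $  expand <B> → q <D>
  3  $ r <D> q  q v q r $  match q
  4  $ r <D>    v q r $    expand <D> → v q
  5  $ r q v    v q r $    match v
  6  $ r q      q r $      match q
  7  $ r        r $        match r
Accept reached after 7 steps.

7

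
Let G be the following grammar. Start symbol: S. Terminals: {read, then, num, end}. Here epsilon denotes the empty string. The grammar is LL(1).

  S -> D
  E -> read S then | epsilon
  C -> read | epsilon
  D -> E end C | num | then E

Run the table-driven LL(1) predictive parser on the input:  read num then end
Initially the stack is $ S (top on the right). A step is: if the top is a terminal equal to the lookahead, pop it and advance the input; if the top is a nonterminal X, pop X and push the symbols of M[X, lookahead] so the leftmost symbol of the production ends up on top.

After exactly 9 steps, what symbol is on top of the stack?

     Stack                Input                Action
  1  $ S                  read num then end $  expand S -> D
  2  $ D                  read num then end $  expand D -> E end C
  3  $ C end E            read num then end $  expand E -> read S then
  4  $ C end then S read  read num then end $  match read
  5  $ C end then S       num then end $       expand S -> D
  6  $ C end then D       num then end $       expand D -> num
  7  $ C end then num     num then end $       match num
  8  $ C end then         then end $           match then
  9  $ C end              end $                match end
Stack after step 9: $ C (top = C).

C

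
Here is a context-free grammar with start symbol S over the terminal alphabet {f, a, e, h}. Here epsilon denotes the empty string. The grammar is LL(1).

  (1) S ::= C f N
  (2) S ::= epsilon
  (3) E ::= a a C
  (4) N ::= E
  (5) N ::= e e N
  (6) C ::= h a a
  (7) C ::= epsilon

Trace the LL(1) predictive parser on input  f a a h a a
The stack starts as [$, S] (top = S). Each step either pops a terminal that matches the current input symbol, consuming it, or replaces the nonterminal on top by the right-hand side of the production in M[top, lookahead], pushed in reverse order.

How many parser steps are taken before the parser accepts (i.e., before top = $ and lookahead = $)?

      Stack    Input          Action
   1  $ S      f a a h a a $  expand S ::= C f N
   2  $ N f C  f a a h a a $  expand C ::= epsilon
   3  $ N f    f a a h a a $  match f
   4  $ N      a a h a a $    expand N ::= E
   5  $ E      a a h a a $    expand E ::= a a C
   6  $ C a a  a a h a a $    match a
   7  $ C a    a h a a $      match a
   8  $ C      h a a $        expand C ::= h a a
   9  $ a a h  h a a $        match h
  10  $ a a    a a $          match a
  11  $ a      a $            match a
Accept reached after 11 steps.

11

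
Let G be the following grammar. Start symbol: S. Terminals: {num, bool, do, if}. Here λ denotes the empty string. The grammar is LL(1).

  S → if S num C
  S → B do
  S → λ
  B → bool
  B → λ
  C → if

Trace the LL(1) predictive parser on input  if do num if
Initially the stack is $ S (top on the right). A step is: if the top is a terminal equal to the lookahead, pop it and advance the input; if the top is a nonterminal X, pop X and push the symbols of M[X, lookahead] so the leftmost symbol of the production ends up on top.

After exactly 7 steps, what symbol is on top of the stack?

if

     Stack         Input           Action
  1  $ S           if do num if $  expand S → if S num C
  2  $ C num S if  if do num if $  match if
  3  $ C num S     do num if $     expand S → B do
  4  $ C num do B  do num if $     expand B → λ
  5  $ C num do    do num if $     match do
  6  $ C num       num if $        match num
  7  $ C           if $            expand C → if
Stack after step 7: $ if (top = if).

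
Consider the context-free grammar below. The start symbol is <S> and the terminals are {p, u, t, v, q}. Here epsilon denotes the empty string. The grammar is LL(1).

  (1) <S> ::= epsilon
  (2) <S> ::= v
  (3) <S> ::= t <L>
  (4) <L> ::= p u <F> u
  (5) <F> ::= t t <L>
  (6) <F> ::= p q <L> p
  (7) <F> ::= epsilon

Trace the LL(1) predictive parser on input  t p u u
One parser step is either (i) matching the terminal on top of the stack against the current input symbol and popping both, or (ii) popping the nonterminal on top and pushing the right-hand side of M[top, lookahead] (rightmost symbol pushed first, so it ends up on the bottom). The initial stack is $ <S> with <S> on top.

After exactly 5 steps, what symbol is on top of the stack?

<F>

step 1: stack=$ <S>  input=t p u u $  — expand <S> ::= t <L>
step 2: stack=$ <L> t  input=t p u u $  — match t
step 3: stack=$ <L>  input=p u u $  — expand <L> ::= p u <F> u
step 4: stack=$ u <F> u p  input=p u u $  — match p
step 5: stack=$ u <F> u  input=u u $  — match u
Stack after step 5: $ u <F> (top = <F>).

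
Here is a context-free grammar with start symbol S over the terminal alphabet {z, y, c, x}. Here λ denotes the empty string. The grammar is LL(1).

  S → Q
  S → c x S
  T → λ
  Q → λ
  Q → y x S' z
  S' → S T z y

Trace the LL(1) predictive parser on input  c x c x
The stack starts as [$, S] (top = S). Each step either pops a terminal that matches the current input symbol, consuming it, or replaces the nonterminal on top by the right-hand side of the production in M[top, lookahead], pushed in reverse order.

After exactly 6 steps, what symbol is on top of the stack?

S

step 1: stack=$ S  input=c x c x $  — expand S → c x S
step 2: stack=$ S x c  input=c x c x $  — match c
step 3: stack=$ S x  input=x c x $  — match x
step 4: stack=$ S  input=c x $  — expand S → c x S
step 5: stack=$ S x c  input=c x $  — match c
step 6: stack=$ S x  input=x $  — match x
Stack after step 6: $ S (top = S).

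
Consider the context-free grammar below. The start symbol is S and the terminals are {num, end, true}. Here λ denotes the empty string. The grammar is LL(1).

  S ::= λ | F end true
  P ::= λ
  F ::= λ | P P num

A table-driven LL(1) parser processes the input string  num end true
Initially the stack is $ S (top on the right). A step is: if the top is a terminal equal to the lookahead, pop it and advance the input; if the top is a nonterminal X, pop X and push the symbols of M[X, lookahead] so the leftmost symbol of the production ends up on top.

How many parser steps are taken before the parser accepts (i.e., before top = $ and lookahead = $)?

7

step 1: stack=$ S  input=num end true $  — expand S ::= F end true
step 2: stack=$ true end F  input=num end true $  — expand F ::= P P num
step 3: stack=$ true end num P P  input=num end true $  — expand P ::= λ
step 4: stack=$ true end num P  input=num end true $  — expand P ::= λ
step 5: stack=$ true end num  input=num end true $  — match num
step 6: stack=$ true end  input=end true $  — match end
step 7: stack=$ true  input=true $  — match true
Accept reached after 7 steps.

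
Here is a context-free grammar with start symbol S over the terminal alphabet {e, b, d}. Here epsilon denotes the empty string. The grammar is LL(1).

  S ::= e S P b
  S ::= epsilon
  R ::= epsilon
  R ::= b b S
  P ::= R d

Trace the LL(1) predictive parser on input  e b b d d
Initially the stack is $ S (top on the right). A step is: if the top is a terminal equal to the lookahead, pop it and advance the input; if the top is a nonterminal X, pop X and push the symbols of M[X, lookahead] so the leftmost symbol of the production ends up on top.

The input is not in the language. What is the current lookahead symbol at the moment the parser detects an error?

d

step 1: stack=$ S  input=e b b d d $  — expand S ::= e S P b
step 2: stack=$ b P S e  input=e b b d d $  — match e
step 3: stack=$ b P S  input=b b d d $  — expand S ::= epsilon
step 4: stack=$ b P  input=b b d d $  — expand P ::= R d
step 5: stack=$ b d R  input=b b d d $  — expand R ::= b b S
step 6: stack=$ b d S b b  input=b b d d $  — match b
step 7: stack=$ b d S b  input=b d d $  — match b
step 8: stack=$ b d S  input=d d $  — expand S ::= epsilon
step 9: stack=$ b d  input=d d $  — match d
step 10: stack=$ b  input=d $  — error: top is terminal b but lookahead is d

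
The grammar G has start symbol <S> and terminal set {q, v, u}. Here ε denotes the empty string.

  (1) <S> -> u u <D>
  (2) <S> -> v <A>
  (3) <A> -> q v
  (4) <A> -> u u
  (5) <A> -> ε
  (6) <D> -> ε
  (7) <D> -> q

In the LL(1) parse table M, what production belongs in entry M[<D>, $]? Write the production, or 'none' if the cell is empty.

<D> -> ε

FIRST(<S>): from <S>->u u <D> we get {u}; from <S>->v <A> we get {v}. So FIRST(<S>) = {u, v}.
FIRST(<A>): from <A>->q v we get {q}; from <A>->u u we get {u}; from <A>->ε we get {ε}. So FIRST(<A>) = {ε, q, u}.
FIRST(<D>): from <D>->ε we get {ε}; from <D>->q we get {q}. So FIRST(<D>) = {ε, q}.
FOLLOW(<S>) includes $ since <S> is the start symbol.
FOLLOW(<S>): <S> appears on no right-hand side. Thus FOLLOW(<S>) = {$}.
FOLLOW(<D>): in <S>->u u <D>, the suffix after <D> is empty, so FOLLOW(<D>) ⊇ FOLLOW(<S>) = {$}. Thus FOLLOW(<D>) = {$}.
For <D> -> ε: FIRST(ε) = {ε}, so it goes in M[<D>, t] for t ∈ {}; since ε ∈ FIRST, also for every t ∈ FOLLOW(<D>) = {$}.
For <D> -> q: FIRST(q) = {q}, so it goes in M[<D>, t] for t ∈ {q}.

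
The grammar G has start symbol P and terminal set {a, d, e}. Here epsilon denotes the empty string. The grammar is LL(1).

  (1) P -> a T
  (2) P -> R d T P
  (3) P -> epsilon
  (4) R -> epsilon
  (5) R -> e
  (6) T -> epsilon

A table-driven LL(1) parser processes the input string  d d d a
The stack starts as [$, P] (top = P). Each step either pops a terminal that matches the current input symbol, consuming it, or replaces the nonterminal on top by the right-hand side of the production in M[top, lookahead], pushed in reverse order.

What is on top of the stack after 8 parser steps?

P

step 1: stack=$ P  input=d d d a $  — expand P -> R d T P
step 2: stack=$ P T d R  input=d d d a $  — expand R -> epsilon
step 3: stack=$ P T d  input=d d d a $  — match d
step 4: stack=$ P T  input=d d a $  — expand T -> epsilon
step 5: stack=$ P  input=d d a $  — expand P -> R d T P
step 6: stack=$ P T d R  input=d d a $  — expand R -> epsilon
step 7: stack=$ P T d  input=d d a $  — match d
step 8: stack=$ P T  input=d a $  — expand T -> epsilon
Stack after step 8: $ P (top = P).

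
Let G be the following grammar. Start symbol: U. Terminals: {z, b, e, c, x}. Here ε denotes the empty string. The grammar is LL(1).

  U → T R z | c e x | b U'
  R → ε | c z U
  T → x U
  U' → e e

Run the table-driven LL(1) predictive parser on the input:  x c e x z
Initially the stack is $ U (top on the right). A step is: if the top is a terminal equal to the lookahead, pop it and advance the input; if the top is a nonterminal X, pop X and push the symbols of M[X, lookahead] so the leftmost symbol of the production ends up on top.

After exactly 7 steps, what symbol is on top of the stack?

R

step 1: stack=$ U  input=x c e x z $  — expand U → T R z
step 2: stack=$ z R T  input=x c e x z $  — expand T → x U
step 3: stack=$ z R U x  input=x c e x z $  — match x
step 4: stack=$ z R U  input=c e x z $  — expand U → c e x
step 5: stack=$ z R x e c  input=c e x z $  — match c
step 6: stack=$ z R x e  input=e x z $  — match e
step 7: stack=$ z R x  input=x z $  — match x
Stack after step 7: $ z R (top = R).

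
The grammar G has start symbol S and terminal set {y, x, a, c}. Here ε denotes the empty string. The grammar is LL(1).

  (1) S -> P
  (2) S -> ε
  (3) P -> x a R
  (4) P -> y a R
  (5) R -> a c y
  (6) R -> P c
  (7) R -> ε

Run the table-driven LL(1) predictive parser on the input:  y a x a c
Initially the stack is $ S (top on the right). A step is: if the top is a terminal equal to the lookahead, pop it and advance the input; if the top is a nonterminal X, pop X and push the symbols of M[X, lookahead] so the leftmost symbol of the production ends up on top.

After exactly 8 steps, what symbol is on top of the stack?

step 1: stack=$ S  input=y a x a c $  — expand S -> P
step 2: stack=$ P  input=y a x a c $  — expand P -> y a R
step 3: stack=$ R a y  input=y a x a c $  — match y
step 4: stack=$ R a  input=a x a c $  — match a
step 5: stack=$ R  input=x a c $  — expand R -> P c
step 6: stack=$ c P  input=x a c $  — expand P -> x a R
step 7: stack=$ c R a x  input=x a c $  — match x
step 8: stack=$ c R a  input=a c $  — match a
Stack after step 8: $ c R (top = R).

R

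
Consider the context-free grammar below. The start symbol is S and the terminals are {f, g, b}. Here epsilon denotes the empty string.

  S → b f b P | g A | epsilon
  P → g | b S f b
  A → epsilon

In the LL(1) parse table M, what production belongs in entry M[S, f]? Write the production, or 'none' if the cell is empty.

S → epsilon

FIRST(S): from S→b f b P we get {b}; from S→g A we get {g}; from S→epsilon we get {epsilon}. So FIRST(S) = {epsilon, b, g}.
FIRST(P): from P→g we get {g}; from P→b S f b we get {b}. So FIRST(P) = {b, g}.
FIRST(A): from A→epsilon we get {epsilon}. So FIRST(A) = {epsilon}.
FOLLOW(S) includes $ since S is the start symbol.
FOLLOW(S): in P→b S f b, S is followed by f b with FIRST {f}. Thus FOLLOW(S) = {$, f}.
For S → b f b P: FIRST(b f b P) = {b}, so it goes in M[S, t] for t ∈ {b}.
For S → g A: FIRST(g A) = {g}, so it goes in M[S, t] for t ∈ {g}.
For S → epsilon: FIRST(epsilon) = {epsilon}, so it goes in M[S, t] for t ∈ {}; since epsilon ∈ FIRST, also for every t ∈ FOLLOW(S) = {$, f}.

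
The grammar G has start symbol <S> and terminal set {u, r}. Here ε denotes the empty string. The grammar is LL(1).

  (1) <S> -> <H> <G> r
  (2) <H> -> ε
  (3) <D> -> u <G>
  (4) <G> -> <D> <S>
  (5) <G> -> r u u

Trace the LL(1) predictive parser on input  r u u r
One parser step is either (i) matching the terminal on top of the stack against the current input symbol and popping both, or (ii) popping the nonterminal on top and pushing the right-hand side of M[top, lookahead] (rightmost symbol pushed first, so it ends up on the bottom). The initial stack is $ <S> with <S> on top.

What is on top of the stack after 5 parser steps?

step 1: stack=$ <S>  input=r u u r $  — expand <S> -> <H> <G> r
step 2: stack=$ r <G> <H>  input=r u u r $  — expand <H> -> ε
step 3: stack=$ r <G>  input=r u u r $  — expand <G> -> r u u
step 4: stack=$ r u u r  input=r u u r $  — match r
step 5: stack=$ r u u  input=u u r $  — match u
Stack after step 5: $ r u (top = u).

u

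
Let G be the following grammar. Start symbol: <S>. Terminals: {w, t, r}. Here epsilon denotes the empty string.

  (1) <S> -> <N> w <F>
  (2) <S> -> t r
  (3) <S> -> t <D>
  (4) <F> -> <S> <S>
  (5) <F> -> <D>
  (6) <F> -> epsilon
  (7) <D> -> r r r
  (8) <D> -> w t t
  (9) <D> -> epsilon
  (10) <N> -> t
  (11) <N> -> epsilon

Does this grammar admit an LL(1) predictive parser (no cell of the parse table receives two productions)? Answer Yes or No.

No

FIRST(<S>) = {t, w}
FIRST(<F>) = {epsilon, r, t, w}
FIRST(<D>) = {epsilon, r, w}
FIRST(<N>) = {epsilon, t}
FOLLOW(<S>) = {$, t, w}
FOLLOW(<F>) = {$, t, w}
FOLLOW(<D>) = {$, t, w}
FOLLOW(<N>) = {w}
Cell M[<D>, w] receives both <D> -> w t t and <D> -> epsilon — the grammar is not LL(1).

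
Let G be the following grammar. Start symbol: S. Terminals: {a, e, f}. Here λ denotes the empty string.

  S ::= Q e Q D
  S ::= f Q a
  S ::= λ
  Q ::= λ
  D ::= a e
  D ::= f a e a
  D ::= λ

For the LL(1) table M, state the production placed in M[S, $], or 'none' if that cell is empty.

S ::= λ

FIRST(Q) = {λ}
FIRST(D) = {λ, a, f}
FIRST(S) = {λ, e, f}  (via Q e Q D)
FOLLOW(S) includes $ since S is the start symbol.
FOLLOW(S): S appears on no right-hand side. Thus FOLLOW(S) = {$}.
For S ::= Q e Q D: FIRST(Q e Q D) = {e}, so it goes in M[S, t] for t ∈ {e}.
For S ::= f Q a: FIRST(f Q a) = {f}, so it goes in M[S, t] for t ∈ {f}.
For S ::= λ: FIRST(λ) = {λ}, so it goes in M[S, t] for t ∈ {}; since λ ∈ FIRST, also for every t ∈ FOLLOW(S) = {$}.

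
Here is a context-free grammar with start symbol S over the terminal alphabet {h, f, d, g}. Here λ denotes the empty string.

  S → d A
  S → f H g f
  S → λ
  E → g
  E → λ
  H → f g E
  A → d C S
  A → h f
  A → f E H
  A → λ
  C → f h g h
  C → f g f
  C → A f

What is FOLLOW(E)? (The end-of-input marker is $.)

FIRST(S): from S→d A we get {d}; from S→f H g f we get {f}; from S→λ we get {λ}. So FIRST(S) = {λ, d, f}.
FIRST(E): from E→g we get {g}; from E→λ we get {λ}. So FIRST(E) = {λ, g}.
FIRST(H): from H→f g E we get {f}. So FIRST(H) = {f}.
FIRST(A): from A→d C S we get {d}; from A→h f we get {h}; from A→f E H we get {f}; from A→λ we get {λ}. So FIRST(A) = {λ, d, f, h}.
FIRST(C): from C→f h g h we get {f}; from C→f g f we get {f}; from C→A f we get {d, f, h}. So FIRST(C) = {d, f, h}.
FOLLOW(S) includes $ since S is the start symbol.
FOLLOW(S): in A→d C S, the suffix after S is empty, so FOLLOW(S) ⊇ FOLLOW(A) = {$, f}. Thus FOLLOW(S) = {$, f}.
FOLLOW(A): in S→d A, the suffix after A is empty, so FOLLOW(A) ⊇ FOLLOW(S) = {$, f}; in C→A f, A is followed by f with FIRST {f}. Thus FOLLOW(A) = {$, f}.
FOLLOW(H): in S→f H g f, H is followed by g f with FIRST {g}; in A→f E H, the suffix after H is empty, so FOLLOW(H) ⊇ FOLLOW(A) = {$, f}. Thus FOLLOW(H) = {$, f, g}.
FOLLOW(E): in H→f g E, the suffix after E is empty, so FOLLOW(E) ⊇ FOLLOW(H) = {$, f, g}; in A→f E H, E is followed by H with FIRST {f}. Thus FOLLOW(E) = {$, f, g}.
FOLLOW(C): in A→d C S, C is followed by S with FIRST {λ, d, f}; in A→d C S, the suffix after C is nullable, so FOLLOW(C) ⊇ FOLLOW(A) = {$, f}. Thus FOLLOW(C) = {$, d, f}.

{$, f, g}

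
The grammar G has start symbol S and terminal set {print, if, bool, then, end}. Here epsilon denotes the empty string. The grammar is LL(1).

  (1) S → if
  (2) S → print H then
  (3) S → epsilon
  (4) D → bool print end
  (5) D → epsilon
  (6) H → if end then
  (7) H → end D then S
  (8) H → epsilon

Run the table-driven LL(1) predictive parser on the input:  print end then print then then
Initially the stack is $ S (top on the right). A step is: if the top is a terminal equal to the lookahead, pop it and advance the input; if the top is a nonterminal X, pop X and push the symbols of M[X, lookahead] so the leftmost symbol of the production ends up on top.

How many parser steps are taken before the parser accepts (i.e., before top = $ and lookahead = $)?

11

      Stack                Input                             Action
   1  $ S                  print end then print then then $  expand S → print H then
   2  $ then H print       print end then print then then $  match print
   3  $ then H             end then print then then $        expand H → end D then S
   4  $ then S then D end  end then print then then $        match end
   5  $ then S then D      then print then then $            expand D → epsilon
   6  $ then S then        then print then then $            match then
   7  $ then S             print then then $                 expand S → print H then
   8  $ then then H print  print then then $                 match print
   9  $ then then H        then then $                       expand H → epsilon
  10  $ then then          then then $                       match then
  11  $ then               then $                            match then
Accept reached after 11 steps.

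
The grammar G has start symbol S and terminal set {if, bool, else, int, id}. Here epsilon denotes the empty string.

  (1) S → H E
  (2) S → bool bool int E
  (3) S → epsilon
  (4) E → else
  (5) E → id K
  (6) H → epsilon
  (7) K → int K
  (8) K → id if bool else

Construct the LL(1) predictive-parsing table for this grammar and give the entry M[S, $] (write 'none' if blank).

FIRST(E): from E→else we get {else}; from E→id K we get {id}. So FIRST(E) = {else, id}.
FIRST(H): from H→epsilon we get {epsilon}. So FIRST(H) = {epsilon}.
FIRST(K): from K→int K we get {int}; from K→id if bool else we get {id}. So FIRST(K) = {id, int}.
FIRST(S): from S→H E we get {else, id}; from S→bool bool int E we get {bool}; from S→epsilon we get {epsilon}. So FIRST(S) = {epsilon, bool, else, id}.
FOLLOW(S) includes $ since S is the start symbol.
FOLLOW(S): S appears on no right-hand side. Thus FOLLOW(S) = {$}.
For S → H E: FIRST(H E) = {else, id}, so it goes in M[S, t] for t ∈ {else, id}.
For S → bool bool int E: FIRST(bool bool int E) = {bool}, so it goes in M[S, t] for t ∈ {bool}.
For S → epsilon: FIRST(epsilon) = {epsilon}, so it goes in M[S, t] for t ∈ {}; since epsilon ∈ FIRST, also for every t ∈ FOLLOW(S) = {$}.

S → epsilon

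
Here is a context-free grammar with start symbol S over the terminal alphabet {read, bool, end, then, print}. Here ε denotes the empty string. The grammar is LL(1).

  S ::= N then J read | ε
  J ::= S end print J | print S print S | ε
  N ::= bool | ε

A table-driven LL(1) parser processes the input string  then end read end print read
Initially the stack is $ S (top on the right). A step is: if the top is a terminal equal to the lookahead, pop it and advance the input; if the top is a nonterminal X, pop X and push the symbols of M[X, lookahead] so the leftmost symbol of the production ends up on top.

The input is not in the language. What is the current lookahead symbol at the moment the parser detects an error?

step 1: stack=$ S  input=then end read end print read $  — expand S ::= N then J read
step 2: stack=$ read J then N  input=then end read end print read $  — expand N ::= ε
step 3: stack=$ read J then  input=then end read end print read $  — match then
step 4: stack=$ read J  input=end read end print read $  — expand J ::= S end print J
step 5: stack=$ read J print end S  input=end read end print read $  — expand S ::= ε
step 6: stack=$ read J print end  input=end read end print read $  — match end
step 7: stack=$ read J print  input=read end print read $  — error: top is terminal print but lookahead is read

read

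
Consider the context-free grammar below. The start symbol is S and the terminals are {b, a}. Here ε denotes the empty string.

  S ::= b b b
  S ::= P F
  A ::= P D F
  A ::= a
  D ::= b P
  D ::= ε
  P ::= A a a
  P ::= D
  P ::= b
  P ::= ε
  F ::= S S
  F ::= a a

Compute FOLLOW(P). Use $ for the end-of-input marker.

{a, b}

FIRST(D) = {ε, b}
FIRST(S) = {a, b}  (via P F)
FIRST(F) = {a, b}  (via S S)
FIRST(A) = {a, b}  (via P D F)
FIRST(P) = {ε, a, b}  (via A a a, D)
FOLLOW(S) includes $ since S is the start symbol.
FOLLOW(A): in P::=A a a, A is followed by a a with FIRST {a}. Thus FOLLOW(A) = {a}.
FOLLOW(S): in F::=S S (occurrence 1), S is followed by S with FIRST {a, b}; in F::=S S (occurrence 2), the suffix after S is empty, so FOLLOW(S) ⊇ FOLLOW(F) = {$, a, b}. Thus FOLLOW(S) = {$, a, b}.
FOLLOW(F): in S::=P F, the suffix after F is empty, so FOLLOW(F) ⊇ FOLLOW(S) = {$, a, b}; in A::=P D F, the suffix after F is empty, so FOLLOW(F) ⊇ FOLLOW(A) = {a}. Thus FOLLOW(F) = {$, a, b}.
FOLLOW(D): in A::=P D F, D is followed by F with FIRST {a, b}; in P::=D, the suffix after D is empty, so FOLLOW(D) ⊇ FOLLOW(P) = {a, b}. Thus FOLLOW(D) = {a, b}.
FOLLOW(P): in S::=P F, P is followed by F with FIRST {a, b}; in A::=P D F, P is followed by D F with FIRST {a, b}; in D::=b P, the suffix after P is empty, so FOLLOW(P) ⊇ FOLLOW(D) = {a, b}. Thus FOLLOW(P) = {a, b}.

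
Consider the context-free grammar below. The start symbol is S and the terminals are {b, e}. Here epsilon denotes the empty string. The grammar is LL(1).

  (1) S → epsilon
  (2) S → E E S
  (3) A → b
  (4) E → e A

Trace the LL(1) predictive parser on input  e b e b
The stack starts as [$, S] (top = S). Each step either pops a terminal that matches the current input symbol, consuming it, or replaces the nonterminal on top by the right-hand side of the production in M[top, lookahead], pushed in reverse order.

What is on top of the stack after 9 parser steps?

step 1: stack=$ S  input=e b e b $  — expand S → E E S
step 2: stack=$ S E E  input=e b e b $  — expand E → e A
step 3: stack=$ S E A e  input=e b e b $  — match e
step 4: stack=$ S E A  input=b e b $  — expand A → b
step 5: stack=$ S E b  input=b e b $  — match b
step 6: stack=$ S E  input=e b $  — expand E → e A
step 7: stack=$ S A e  input=e b $  — match e
step 8: stack=$ S A  input=b $  — expand A → b
step 9: stack=$ S b  input=b $  — match b
Stack after step 9: $ S (top = S).

S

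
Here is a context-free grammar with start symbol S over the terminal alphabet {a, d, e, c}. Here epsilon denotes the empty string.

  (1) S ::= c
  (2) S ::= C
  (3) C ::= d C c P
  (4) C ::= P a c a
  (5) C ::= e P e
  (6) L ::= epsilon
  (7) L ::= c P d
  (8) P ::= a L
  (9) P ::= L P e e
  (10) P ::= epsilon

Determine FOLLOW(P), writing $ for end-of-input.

FIRST(L) = {epsilon, c}
FIRST(P) = {epsilon, a, c, e}  (via L P e e)
FIRST(C) = {a, c, d, e}  (via P a c a)
FIRST(S) = {a, c, d, e}  (via C)
FOLLOW(S) includes $ since S is the start symbol.
FOLLOW(S): S appears on no right-hand side. Thus FOLLOW(S) = {$}.
FOLLOW(C): in S::=C, the suffix after C is empty, so FOLLOW(C) ⊇ FOLLOW(S) = {$}; in C::=d C c P, C is followed by c P with FIRST {c}. Thus FOLLOW(C) = {$, c}.
FOLLOW(P): in C::=d C c P, the suffix after P is empty, so FOLLOW(P) ⊇ FOLLOW(C) = {$, c}; in C::=P a c a, P is followed by a c a with FIRST {a}; in C::=e P e, P is followed by e with FIRST {e}; in L::=c P d, P is followed by d with FIRST {d}; in P::=L P e e, P is followed by e e with FIRST {e}. Thus FOLLOW(P) = {$, a, c, d, e}.
FOLLOW(L): in P::=a L, the suffix after L is empty, so FOLLOW(L) ⊇ FOLLOW(P) = {$, a, c, d, e}; in P::=L P e e, L is followed by P e e with FIRST {a, c, e}. Thus FOLLOW(L) = {$, a, c, d, e}.

{$, a, c, d, e}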